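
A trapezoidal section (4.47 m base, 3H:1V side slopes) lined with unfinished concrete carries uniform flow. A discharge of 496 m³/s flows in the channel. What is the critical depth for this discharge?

y_c = 4.93 m

At critical depth, Q² T / (g A³) = 1, i.e. A³/T = Q²/g = 496²/9.81 = 25080.
At y = 4.27 m: A³/T = 13350 — too small.
At y = 5.62 m: A³/T = 45110 — too large.
At y = 4.93 m: A³/T = 25140 — ≈ 25080.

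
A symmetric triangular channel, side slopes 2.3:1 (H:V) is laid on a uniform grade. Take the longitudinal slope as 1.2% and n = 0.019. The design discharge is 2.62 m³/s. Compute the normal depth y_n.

Manning's equation rearranged: A R^(2/3) = nQ / (1·√S) = 0.019 × 2.62 / (√0.012) = 0.4544.
At y = 0.788 m: A R^(2/3) = 0.7245 — too large.
At y = 0.58 m: A R^(2/3) = 0.32 — too small.
At y = 0.662 m: A R^(2/3) = 0.4553 — close enough.

y_n = 0.662 m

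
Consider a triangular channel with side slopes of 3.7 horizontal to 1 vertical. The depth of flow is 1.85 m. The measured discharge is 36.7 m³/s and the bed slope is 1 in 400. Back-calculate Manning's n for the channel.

For a triangular section with side slope z = 3.7: A = zy² = 3.7×1.85² = 12.66 m²; P = 2y√(1+z²) = 2×1.85×3.833 = 14.18 m.
Hydraulic radius R = A/P = 12.66/14.18 = 0.893 m.
Rearranging Manning's equation: n = (1/Q) A R^(2/3) S^(1/2) = (1/36.7) × 12.66 × 0.893^(2/3) × √0.0025 = 0.016.

n = 0.016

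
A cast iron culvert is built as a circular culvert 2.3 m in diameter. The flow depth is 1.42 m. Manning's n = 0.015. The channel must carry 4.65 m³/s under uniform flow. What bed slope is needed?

For a circular section of diameter D = 2.3 m at depth y = 1.42 m, the central angle is θ = 2 arccos(1 − 2y/D) = 3.616 rad. Then A = (D²/8)(θ − sin θ) = 2.693 m² and P = Dθ/2 = 4.158 m.
Hydraulic radius R = A/P = 2.693/4.158 = 0.6476 m.
From Manning's equation, S = [nQ / (1 A R^(2/3))]² = [0.015 × 4.65 / (1 × 2.693 × 0.6476^(2/3))]² = 0.0012.

S = 0.0012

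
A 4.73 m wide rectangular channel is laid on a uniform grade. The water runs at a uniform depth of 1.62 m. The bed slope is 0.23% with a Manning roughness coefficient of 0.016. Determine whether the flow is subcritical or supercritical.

subcritical

Flow area A = b·y = 4.73 × 1.62 = 7.663 m². Wetted perimeter P = b + 2y = 4.73 + 2×1.62 = 7.97 m.
Hydraulic radius R = A/P = 7.663/7.97 = 0.9614 m.
V = (1/n) R^(2/3) √S = (1/0.016) × 0.9614^(2/3) × √0.0023 = 2.92 m/s. Hydraulic depth D_h = A/T = 7.663/4.73 = 1.62 m.
Froude number Fr = V/√(g·D_h) = 2.92/√(9.81×1.62) = 0.732, which is less than 1, so the flow is subcritical.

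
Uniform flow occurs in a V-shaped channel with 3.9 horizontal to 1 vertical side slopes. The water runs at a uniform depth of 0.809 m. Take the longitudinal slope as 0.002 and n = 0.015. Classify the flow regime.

subcritical

For a triangular section with side slope z = 3.9: A = zy² = 3.9×0.809² = 2.552 m²; P = 2y√(1+z²) = 2×0.809×4.026 = 6.514 m.
Hydraulic radius R = A/P = 2.552/6.514 = 0.3918 m.
V = (1/n) R^(2/3) √S = (1/0.015) × 0.3918^(2/3) × √0.002 = 1.596 m/s. Hydraulic depth D_h = A/T = 2.552/6.31 = 0.4045 m.
Froude number Fr = V/√(g·D_h) = 1.596/√(9.81×0.4045) = 0.801, which is less than 1, so the flow is subcritical.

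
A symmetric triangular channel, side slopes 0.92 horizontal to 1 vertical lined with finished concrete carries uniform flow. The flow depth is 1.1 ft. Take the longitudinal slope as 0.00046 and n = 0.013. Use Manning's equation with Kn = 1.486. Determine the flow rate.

Q = 1.41 ft³/s

For a triangular section with side slope z = 0.92: A = zy² = 0.92×1.1² = 1.113 ft²; P = 2y√(1+z²) = 2×1.1×1.359 = 2.989 ft.
Hydraulic radius R = A/P = 1.113/2.989 = 0.3724 ft.
Manning's equation: Q = (1.486/n) A R^(2/3) S^(1/2) = (1.486/0.013) × 1.113 × 0.3724^(2/3) × 0.00046^(1/2) = 1.41 ft³/s.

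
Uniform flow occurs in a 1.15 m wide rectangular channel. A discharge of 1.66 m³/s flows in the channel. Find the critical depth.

For a rectangular channel, critical depth y_c = (q²/g)^(1/3) where q = Q/b = 1.66/1.15 = 1.443 m²/s.
So y_c = (1.443²/9.81)^(1/3) = 0.597 m.

y_c = 0.597 m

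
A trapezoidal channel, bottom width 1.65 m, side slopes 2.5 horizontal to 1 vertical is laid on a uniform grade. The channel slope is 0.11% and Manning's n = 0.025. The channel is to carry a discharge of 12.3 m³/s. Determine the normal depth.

Manning's equation rearranged: A R^(2/3) = nQ / (1·√S) = 0.025 × 12.3 / (√0.0011) = 9.271.
At y = 1.42 m: A R^(2/3) = 6.333 — too small.
At y = 1.84 m: A R^(2/3) = 11.46 — too large.
At y = 1.68 m: A R^(2/3) = 9.288 — ≈ 9.271.

y_n = 1.68 m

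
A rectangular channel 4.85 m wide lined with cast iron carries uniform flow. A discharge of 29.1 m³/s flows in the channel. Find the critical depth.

y_c = 1.54 m

For a rectangular channel, critical depth y_c = (q²/g)^(1/3) where q = Q/b = 29.1/4.85 = 6 m²/s.
So y_c = (6²/9.81)^(1/3) = 1.54 m.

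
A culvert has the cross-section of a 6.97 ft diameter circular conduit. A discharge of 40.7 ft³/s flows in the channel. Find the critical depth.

y_c = 1.62 ft

At critical depth, Q² T / (g A³) = 1, i.e. A³/T = Q²/g = 40.7²/32.2 = 51.44.
Trying y = 1.27 ft: A³/T = 19.95 — low.
Trying y = 1.62 ft: A³/T = 51.75 — close enough.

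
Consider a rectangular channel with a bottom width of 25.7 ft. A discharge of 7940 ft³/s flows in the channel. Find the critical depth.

For a rectangular channel, critical depth y_c = (q²/g)^(1/3) where q = Q/b = 7940/25.7 = 308.9 ft²/s.
So y_c = (308.9²/32.2)^(1/3) = 14.4 ft.

y_c = 14.4 ft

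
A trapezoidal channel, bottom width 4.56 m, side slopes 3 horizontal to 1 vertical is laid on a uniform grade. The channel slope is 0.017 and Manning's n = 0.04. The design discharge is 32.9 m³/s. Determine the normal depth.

y_n = 1.31 m

Manning's equation rearranged: A R^(2/3) = nQ / (1·√S) = 0.04 × 32.9 / (√0.017) = 10.09.
At y = 1.52 m: A R^(2/3) = 13.66 — over.
At y = 1.31 m: A R^(2/3) = 10.1 — ≈ 10.09.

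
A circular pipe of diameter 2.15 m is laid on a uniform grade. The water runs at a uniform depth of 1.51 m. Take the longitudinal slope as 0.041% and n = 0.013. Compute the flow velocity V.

V = 1.15 m/s

For a circular section of diameter D = 2.15 m at depth y = 1.51 m, the central angle is θ = 2 arccos(1 − 2y/D) = 3.975 rad. Then A = (D²/8)(θ − sin θ) = 2.724 m² and P = Dθ/2 = 4.273 m.
Hydraulic radius R = A/P = 2.724/4.273 = 0.6376 m.
From Manning's equation, V = (1/n) R^(2/3) S^(1/2) = (1/0.013) × 0.6376^(2/3) × 0.00041^(1/2) = 1.15 m/s.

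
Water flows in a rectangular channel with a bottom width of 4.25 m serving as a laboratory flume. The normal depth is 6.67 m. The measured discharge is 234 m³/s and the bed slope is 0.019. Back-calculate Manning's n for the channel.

Flow area A = b·y = 4.25 × 6.67 = 28.35 m². Wetted perimeter P = b + 2y = 4.25 + 2×6.67 = 17.59 m.
Hydraulic radius R = A/P = 28.35/17.59 = 1.612 m.
Rearranging Manning's equation: n = (1/Q) A R^(2/3) S^(1/2) = (1/234) × 28.35 × 1.612^(2/3) × √0.019 = 0.023.

n = 0.023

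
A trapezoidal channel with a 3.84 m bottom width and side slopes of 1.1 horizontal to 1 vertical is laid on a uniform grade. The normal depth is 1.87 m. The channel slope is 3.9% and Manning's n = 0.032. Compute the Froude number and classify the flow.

With bottom width b = 3.84 m and side slope z = 1.1: A = (b + zy)y = (3.84 + 1.1×1.87)×1.87 = 11.03 m²; P = b + 2y√(1+z²) = 3.84 + 2×1.87×1.487 = 9.4 m.
Hydraulic radius R = A/P = 11.03/9.4 = 1.173 m.
V = (1/n) R^(2/3) √S = (1/0.032) × 1.173^(2/3) × √0.039 = 6.865 m/s. Hydraulic depth D_h = A/T = 11.03/7.954 = 1.386 m.
Froude number Fr = V/√(g·D_h) = 6.865/√(9.81×1.386) = 1.86, which is greater than 1, so the flow is supercritical.

supercritical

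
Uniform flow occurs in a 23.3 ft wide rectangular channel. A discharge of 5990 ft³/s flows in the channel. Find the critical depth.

y_c = 12.7 ft

For a rectangular channel, critical depth y_c = (q²/g)^(1/3) where q = Q/b = 5990/23.3 = 257.1 ft²/s.
So y_c = (257.1²/32.2)^(1/3) = 12.7 ft.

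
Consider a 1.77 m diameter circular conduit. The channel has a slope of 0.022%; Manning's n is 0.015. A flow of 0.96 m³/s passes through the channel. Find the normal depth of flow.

Manning's equation rearranged: A R^(2/3) = nQ / (1·√S) = 0.015 × 0.96 / (√0.00022) = 0.9708.
Trying y = 0.845 m: A R^(2/3) = 0.66 — low.
Trying y = 1.21 m: A R^(2/3) = 1.159 — high.
Trying y = 1.07 m: A R^(2/3) = 0.971 — close enough.

y_n = 1.07 m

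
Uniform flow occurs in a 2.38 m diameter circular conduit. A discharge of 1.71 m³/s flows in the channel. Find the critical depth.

At critical depth, Q² T / (g A³) = 1, i.e. A³/T = Q²/g = 1.71²/9.81 = 0.2981.
Try y = 0.503 m: A³/T = 0.1657 — low.
Try y = 0.695 m: A³/T = 0.584 — high.
Try y = 0.585 m: A³/T = 0.2988 — close enough.

y_c = 0.585 m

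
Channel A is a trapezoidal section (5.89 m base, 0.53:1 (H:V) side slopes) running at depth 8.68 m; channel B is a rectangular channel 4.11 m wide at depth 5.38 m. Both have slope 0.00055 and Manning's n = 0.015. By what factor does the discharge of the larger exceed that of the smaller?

Channel A: With bottom width b = 5.89 m and side slope z = 0.53: A = (b + zy)y = (5.89 + 0.53×8.68)×8.68 = 91.06 m²; P = b + 2y√(1+z²) = 5.89 + 2×8.68×1.132 = 25.54 m. Hydraulic radius R = A/P = 91.06/25.54 = 3.566 m. Q_A = (1/0.015)·91.06·3.566^(2/3)·√0.00055 = 332.3 m³/s.
Channel B: Flow area A = b·y = 4.11 × 5.38 = 22.11 m². Wetted perimeter P = b + 2y = 4.11 + 2×5.38 = 14.87 m. Hydraulic radius R = A/P = 22.11/14.87 = 1.487 m. Q_B = (1/0.015)·22.11·1.487^(2/3)·√0.00055 = 45.04 m³/s.
The larger discharge is 332.3 m³/s and the smaller is 45.04 m³/s; the ratio is 7.38.

7.38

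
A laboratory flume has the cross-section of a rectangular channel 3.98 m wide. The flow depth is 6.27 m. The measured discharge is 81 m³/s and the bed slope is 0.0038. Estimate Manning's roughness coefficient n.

n = 0.025

Flow area A = b·y = 3.98 × 6.27 = 24.95 m². Wetted perimeter P = b + 2y = 3.98 + 2×6.27 = 16.52 m.
Hydraulic radius R = A/P = 24.95/16.52 = 1.511 m.
Rearranging Manning's equation: n = (1/Q) A R^(2/3) S^(1/2) = (1/81) × 24.95 × 1.511^(2/3) × √0.0038 = 0.025.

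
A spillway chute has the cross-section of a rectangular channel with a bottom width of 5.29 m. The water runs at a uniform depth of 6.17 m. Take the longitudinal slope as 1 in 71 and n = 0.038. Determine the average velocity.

Flow area A = b·y = 5.29 × 6.17 = 32.64 m². Wetted perimeter P = b + 2y = 5.29 + 2×6.17 = 17.63 m.
Hydraulic radius R = A/P = 32.64/17.63 = 1.851 m.
From Manning's equation, V = (1/n) R^(2/3) S^(1/2) = (1/0.038) × 1.851^(2/3) × 0.01408^(1/2) = 4.71 m/s.

V = 4.71 m/s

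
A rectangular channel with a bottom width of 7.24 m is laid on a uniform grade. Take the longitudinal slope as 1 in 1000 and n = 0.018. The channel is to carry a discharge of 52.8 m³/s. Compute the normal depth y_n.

y_n = 2.99 m

Manning's equation rearranged: A R^(2/3) = nQ / (1·√S) = 0.018 × 52.8 / (√0.001) = 30.05.
Trying y = 2.09 m: A R^(2/3) = 18.25 — too small.
Trying y = 3.66 m: A R^(2/3) = 39.5 — too large.
Trying y = 2.99 m: A R^(2/3) = 30.07 — ≈ 30.05.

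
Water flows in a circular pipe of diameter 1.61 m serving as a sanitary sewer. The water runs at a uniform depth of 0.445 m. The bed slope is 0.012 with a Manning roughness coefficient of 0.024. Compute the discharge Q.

Q = 0.846 m³/s

For a circular section of diameter D = 1.61 m at depth y = 0.445 m, the central angle is θ = 2 arccos(1 − 2y/D) = 2.214 rad. Then A = (D²/8)(θ − sin θ) = 0.4583 m² and P = Dθ/2 = 1.783 m.
Hydraulic radius R = A/P = 0.4583/1.783 = 0.2571 m.
Manning's equation: Q = (1/n) A R^(2/3) S^(1/2) = (1/0.024) × 0.4583 × 0.2571^(2/3) × 0.012^(1/2) = 0.846 m³/s.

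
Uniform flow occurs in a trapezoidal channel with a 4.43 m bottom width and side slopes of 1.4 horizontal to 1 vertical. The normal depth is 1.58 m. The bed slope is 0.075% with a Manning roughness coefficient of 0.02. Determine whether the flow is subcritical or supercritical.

With bottom width b = 4.43 m and side slope z = 1.4: A = (b + zy)y = (4.43 + 1.4×1.58)×1.58 = 10.49 m²; P = b + 2y√(1+z²) = 4.43 + 2×1.58×1.72 = 9.867 m.
Hydraulic radius R = A/P = 10.49/9.867 = 1.064 m.
V = (1/n) R^(2/3) √S = (1/0.02) × 1.064^(2/3) × √0.00075 = 1.427 m/s. Hydraulic depth D_h = A/T = 10.49/8.854 = 1.185 m.
Froude number Fr = V/√(g·D_h) = 1.427/√(9.81×1.185) = 0.418, which is less than 1, so the flow is subcritical.

subcritical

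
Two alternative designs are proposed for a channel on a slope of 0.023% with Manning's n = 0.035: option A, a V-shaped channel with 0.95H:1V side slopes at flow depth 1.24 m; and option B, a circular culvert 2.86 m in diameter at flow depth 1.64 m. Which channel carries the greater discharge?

Channel A: For a triangular section with side slope z = 0.95: A = zy² = 0.95×1.24² = 1.461 m²; P = 2y√(1+z²) = 2×1.24×1.379 = 3.421 m. Hydraulic radius R = A/P = 1.461/3.421 = 0.427 m. Q_A = (1/0.035)·1.461·0.427^(2/3)·√0.00023 = 0.3589 m³/s.
Channel B: For a circular section of diameter D = 2.86 m at depth y = 1.64 m, the central angle is θ = 2 arccos(1 − 2y/D) = 3.436 rad. Then A = (D²/8)(θ − sin θ) = 3.811 m² and P = Dθ/2 = 4.914 m. Hydraulic radius R = A/P = 3.811/4.914 = 0.7754 m. Q_B = (1/0.035)·3.811·0.7754^(2/3)·√0.00023 = 1.394 m³/s.
Q_A = 0.3589 m³/s vs Q_B = 1.394 m³/s, so channel B carries more.

channel B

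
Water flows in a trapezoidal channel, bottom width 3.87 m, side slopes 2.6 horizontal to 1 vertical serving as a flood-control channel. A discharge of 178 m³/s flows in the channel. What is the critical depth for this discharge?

At critical depth, Q² T / (g A³) = 1, i.e. A³/T = Q²/g = 178²/9.81 = 3230.
Trying y = 4.1 m: A³/T = 8393 — high.
Trying y = 2.39 m: A³/T = 858.9 — low.
Trying y = 3.28 m: A³/T = 3214 — ≈ 3230.

y_c = 3.28 m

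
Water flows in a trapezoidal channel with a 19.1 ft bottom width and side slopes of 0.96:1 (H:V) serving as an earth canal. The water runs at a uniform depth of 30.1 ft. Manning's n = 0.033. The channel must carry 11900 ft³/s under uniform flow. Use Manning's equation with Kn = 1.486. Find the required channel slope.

S = 0.000983

With bottom width b = 19.1 ft and side slope z = 0.96: A = (b + zy)y = (19.1 + 0.96×30.1)×30.1 = 1445 ft²; P = b + 2y√(1+z²) = 19.1 + 2×30.1×1.386 = 102.6 ft.
Hydraulic radius R = A/P = 1445/102.6 = 14.09 ft.
From Manning's equation, S = [nQ / (1.486 A R^(2/3))]² = [0.033 × 11900 / (1.486 × 1445 × 14.09^(2/3))]² = 0.000983.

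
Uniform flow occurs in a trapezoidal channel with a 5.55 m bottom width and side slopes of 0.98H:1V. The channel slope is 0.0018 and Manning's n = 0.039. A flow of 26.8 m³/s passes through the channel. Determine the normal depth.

y_n = 2.36 m

Manning's equation rearranged: A R^(2/3) = nQ / (1·√S) = 0.039 × 26.8 / (√0.0018) = 24.64.
Trying y = 1.75 m: A R^(2/3) = 14.49 — short.
Trying y = 2.64 m: A R^(2/3) = 30.11 — over.
Trying y = 2.36 m: A R^(2/3) = 24.6 — close enough.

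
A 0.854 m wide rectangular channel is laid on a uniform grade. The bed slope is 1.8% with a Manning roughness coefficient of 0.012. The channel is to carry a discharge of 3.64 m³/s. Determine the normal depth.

y_n = 0.876 m

Manning's equation rearranged: A R^(2/3) = nQ / (1·√S) = 0.012 × 3.64 / (√0.018) = 0.3256.
Trying y = 0.959 m: A R^(2/3) = 0.3633 — high.
Trying y = 0.876 m: A R^(2/3) = 0.3256 — close enough.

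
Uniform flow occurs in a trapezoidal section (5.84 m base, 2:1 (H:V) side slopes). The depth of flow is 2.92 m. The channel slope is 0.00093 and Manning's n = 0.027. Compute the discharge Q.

Q = 57.1 m³/s

With bottom width b = 5.84 m and side slope z = 2: A = (b + zy)y = (5.84 + 2×2.92)×2.92 = 34.11 m²; P = b + 2y√(1+z²) = 5.84 + 2×2.92×2.236 = 18.9 m.
Hydraulic radius R = A/P = 34.11/18.9 = 1.805 m.
Manning's equation: Q = (1/n) A R^(2/3) S^(1/2) = (1/0.027) × 34.11 × 1.805^(2/3) × 0.00093^(1/2) = 57.1 m³/s.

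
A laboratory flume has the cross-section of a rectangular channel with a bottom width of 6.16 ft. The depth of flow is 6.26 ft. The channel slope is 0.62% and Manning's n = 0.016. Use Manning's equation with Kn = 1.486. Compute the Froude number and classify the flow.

Flow area A = b·y = 6.16 × 6.26 = 38.56 ft². Wetted perimeter P = b + 2y = 6.16 + 2×6.26 = 18.68 ft.
Hydraulic radius R = A/P = 38.56/18.68 = 2.064 ft.
V = (1.486/n) R^(2/3) √S = (1.486/0.016) × 2.064^(2/3) × √0.0062 = 11.86 ft/s. Hydraulic depth D_h = A/T = 38.56/6.16 = 6.26 ft.
Froude number Fr = V/√(g·D_h) = 11.86/√(32.2×6.26) = 0.835, which is less than 1, so the flow is subcritical.

subcritical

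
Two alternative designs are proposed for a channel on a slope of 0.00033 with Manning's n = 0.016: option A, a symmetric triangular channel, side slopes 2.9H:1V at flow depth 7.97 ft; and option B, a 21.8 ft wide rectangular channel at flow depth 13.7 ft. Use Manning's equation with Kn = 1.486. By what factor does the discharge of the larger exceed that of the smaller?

Channel A: For a triangular section with side slope z = 2.9: A = zy² = 2.9×7.97² = 184.2 ft²; P = 2y√(1+z²) = 2×7.97×3.068 = 48.9 ft. Hydraulic radius R = A/P = 184.2/48.9 = 3.767 ft. Q_A = (1.486/0.016)·184.2·3.767^(2/3)·√0.00033 = 752.5 ft³/s.
Channel B: Flow area A = b·y = 21.8 × 13.7 = 298.7 ft². Wetted perimeter P = b + 2y = 21.8 + 2×13.7 = 49.2 ft. Hydraulic radius R = A/P = 298.7/49.2 = 6.07 ft. Q_B = (1.486/0.016)·298.7·6.07^(2/3)·√0.00033 = 1677 ft³/s.
The larger discharge is 1677 ft³/s and the smaller is 752.5 ft³/s; the ratio is 2.23.

2.23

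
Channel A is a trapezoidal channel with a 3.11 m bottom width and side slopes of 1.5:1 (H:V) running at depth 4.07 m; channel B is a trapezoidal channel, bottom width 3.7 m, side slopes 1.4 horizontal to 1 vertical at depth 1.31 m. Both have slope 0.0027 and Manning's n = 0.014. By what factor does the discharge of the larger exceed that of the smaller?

Channel A: With bottom width b = 3.11 m and side slope z = 1.5: A = (b + zy)y = (3.11 + 1.5×4.07)×4.07 = 37.51 m²; P = b + 2y√(1+z²) = 3.11 + 2×4.07×1.803 = 17.78 m. Hydraulic radius R = A/P = 37.51/17.78 = 2.109 m. Q_A = (1/0.014)·37.51·2.109^(2/3)·√0.0027 = 228.9 m³/s.
Channel B: With bottom width b = 3.7 m and side slope z = 1.4: A = (b + zy)y = (3.7 + 1.4×1.31)×1.31 = 7.25 m²; P = b + 2y√(1+z²) = 3.7 + 2×1.31×1.72 = 8.208 m. Hydraulic radius R = A/P = 7.25/8.208 = 0.8833 m. Q_B = (1/0.014)·7.25·0.8833^(2/3)·√0.0027 = 24.77 m³/s.
The larger discharge is 228.9 m³/s and the smaller is 24.77 m³/s; the ratio is 9.24.

9.24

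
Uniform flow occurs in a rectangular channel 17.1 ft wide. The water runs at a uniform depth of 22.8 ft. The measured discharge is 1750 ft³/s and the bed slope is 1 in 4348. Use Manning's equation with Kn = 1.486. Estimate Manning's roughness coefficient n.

Flow area A = b·y = 17.1 × 22.8 = 389.9 ft². Wetted perimeter P = b + 2y = 17.1 + 2×22.8 = 62.7 ft.
Hydraulic radius R = A/P = 389.9/62.7 = 6.218 ft.
Rearranging Manning's equation: n = (1.486/Q) A R^(2/3) S^(1/2) = (1.486/1750) × 389.9 × 6.218^(2/3) × √0.00023 = 0.017.

n = 0.017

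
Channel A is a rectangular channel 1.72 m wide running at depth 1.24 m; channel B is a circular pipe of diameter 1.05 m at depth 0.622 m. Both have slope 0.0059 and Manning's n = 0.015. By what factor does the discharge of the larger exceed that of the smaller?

Channel A: Flow area A = b·y = 1.72 × 1.24 = 2.133 m². Wetted perimeter P = b + 2y = 1.72 + 2×1.24 = 4.2 m. Hydraulic radius R = A/P = 2.133/4.2 = 0.5078 m. Q_A = (1/0.015)·2.133·0.5078^(2/3)·√0.0059 = 6.952 m³/s.
Channel B: For a circular section of diameter D = 1.05 m at depth y = 0.622 m, the central angle is θ = 2 arccos(1 − 2y/D) = 3.513 rad. Then A = (D²/8)(θ − sin θ) = 0.5342 m² and P = Dθ/2 = 1.844 m. Hydraulic radius R = A/P = 0.5342/1.844 = 0.2896 m. Q_B = (1/0.015)·0.5342·0.2896^(2/3)·√0.0059 = 1.198 m³/s.
The larger discharge is 6.952 m³/s and the smaller is 1.198 m³/s; the ratio is 5.8.

5.8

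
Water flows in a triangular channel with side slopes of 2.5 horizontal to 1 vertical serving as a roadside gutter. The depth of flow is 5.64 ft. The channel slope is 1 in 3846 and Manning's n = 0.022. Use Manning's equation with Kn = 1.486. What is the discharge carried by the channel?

For a triangular section with side slope z = 2.5: A = zy² = 2.5×5.64² = 79.52 ft²; P = 2y√(1+z²) = 2×5.64×2.693 = 30.37 ft.
Hydraulic radius R = A/P = 79.52/30.37 = 2.618 ft.
Manning's equation: Q = (1.486/n) A R^(2/3) S^(1/2) = (1.486/0.022) × 79.52 × 2.618^(2/3) × 0.00026^(1/2) = 165 ft³/s.

Q = 165 ft³/s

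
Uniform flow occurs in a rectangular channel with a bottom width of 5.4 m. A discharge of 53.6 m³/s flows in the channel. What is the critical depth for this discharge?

y_c = 2.16 m

For a rectangular channel, critical depth y_c = (q²/g)^(1/3) where q = Q/b = 53.6/5.4 = 9.926 m²/s.
So y_c = (9.926²/9.81)^(1/3) = 2.16 m.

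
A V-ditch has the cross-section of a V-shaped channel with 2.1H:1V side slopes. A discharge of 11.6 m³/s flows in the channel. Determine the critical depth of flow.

At critical depth, Q² T / (g A³) = 1, i.e. A³/T = Q²/g = 11.6²/9.81 = 13.72.
Try y = 1.11 m: A³/T = 3.716 — too small.
Try y = 1.69 m: A³/T = 30.4 — too large.
Try y = 1.44 m: A³/T = 13.65 — ≈ 13.72.

y_c = 1.44 m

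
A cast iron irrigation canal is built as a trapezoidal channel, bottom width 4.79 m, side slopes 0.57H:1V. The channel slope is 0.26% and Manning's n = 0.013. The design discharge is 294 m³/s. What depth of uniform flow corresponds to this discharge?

Manning's equation rearranged: A R^(2/3) = nQ / (1·√S) = 0.013 × 294 / (√0.0026) = 74.96.
Trying y = 6.34 m: A R^(2/3) = 104.5 — too large.
Trying y = 5.3 m: A R^(2/3) = 74.96 — ≈ 74.96.

y_n = 5.3 m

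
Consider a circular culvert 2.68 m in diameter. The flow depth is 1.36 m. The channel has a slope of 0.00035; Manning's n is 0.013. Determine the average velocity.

For a circular section of diameter D = 2.68 m at depth y = 1.36 m, the central angle is θ = 2 arccos(1 − 2y/D) = 3.171 rad. Then A = (D²/8)(θ − sin θ) = 2.874 m² and P = Dθ/2 = 4.25 m.
Hydraulic radius R = A/P = 2.874/4.25 = 0.6763 m.
From Manning's equation, V = (1/n) R^(2/3) S^(1/2) = (1/0.013) × 0.6763^(2/3) × 0.00035^(1/2) = 1.11 m/s.

V = 1.11 m/s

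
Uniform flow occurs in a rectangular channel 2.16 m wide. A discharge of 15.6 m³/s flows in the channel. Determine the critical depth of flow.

For a rectangular channel, critical depth y_c = (q²/g)^(1/3) where q = Q/b = 15.6/2.16 = 7.222 m²/s.
So y_c = (7.222²/9.81)^(1/3) = 1.75 m.

y_c = 1.75 m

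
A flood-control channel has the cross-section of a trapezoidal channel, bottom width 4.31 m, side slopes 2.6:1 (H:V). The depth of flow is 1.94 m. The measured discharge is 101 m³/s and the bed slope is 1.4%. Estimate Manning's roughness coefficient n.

n = 0.024

With bottom width b = 4.31 m and side slope z = 2.6: A = (b + zy)y = (4.31 + 2.6×1.94)×1.94 = 18.15 m²; P = b + 2y√(1+z²) = 4.31 + 2×1.94×2.786 = 15.12 m.
Hydraulic radius R = A/P = 18.15/15.12 = 1.2 m.
Rearranging Manning's equation: n = (1/Q) A R^(2/3) S^(1/2) = (1/101) × 18.15 × 1.2^(2/3) × √0.014 = 0.024.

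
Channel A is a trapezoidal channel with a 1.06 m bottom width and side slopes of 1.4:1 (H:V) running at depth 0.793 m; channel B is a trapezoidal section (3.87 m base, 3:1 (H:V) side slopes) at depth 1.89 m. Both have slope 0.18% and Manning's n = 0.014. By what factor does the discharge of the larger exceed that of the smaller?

Channel A: With bottom width b = 1.06 m and side slope z = 1.4: A = (b + zy)y = (1.06 + 1.4×0.793)×0.793 = 1.721 m²; P = b + 2y√(1+z²) = 1.06 + 2×0.793×1.72 = 3.789 m. Hydraulic radius R = A/P = 1.721/3.789 = 0.4542 m. Q_A = (1/0.014)·1.721·0.4542^(2/3)·√0.0018 = 3.082 m³/s.
Channel B: With bottom width b = 3.87 m and side slope z = 3: A = (b + zy)y = (3.87 + 3×1.89)×1.89 = 18.03 m²; P = b + 2y√(1+z²) = 3.87 + 2×1.89×3.162 = 15.82 m. Hydraulic radius R = A/P = 18.03/15.82 = 1.139 m. Q_B = (1/0.014)·18.03·1.139^(2/3)·√0.0018 = 59.61 m³/s.
The larger discharge is 59.61 m³/s and the smaller is 3.082 m³/s; the ratio is 19.3.

19.3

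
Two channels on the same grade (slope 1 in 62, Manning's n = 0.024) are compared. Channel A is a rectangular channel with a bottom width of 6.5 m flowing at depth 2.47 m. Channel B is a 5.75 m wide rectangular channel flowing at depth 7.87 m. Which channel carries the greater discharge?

Channel A: Flow area A = b·y = 6.5 × 2.47 = 16.05 m². Wetted perimeter P = b + 2y = 6.5 + 2×2.47 = 11.44 m. Hydraulic radius R = A/P = 16.05/11.44 = 1.403 m. Q_A = (1/0.024)·16.05·1.403^(2/3)·√0.01613 = 106.5 m³/s.
Channel B: Flow area A = b·y = 5.75 × 7.87 = 45.25 m². Wetted perimeter P = b + 2y = 5.75 + 2×7.87 = 21.49 m. Hydraulic radius R = A/P = 45.25/21.49 = 2.106 m. Q_B = (1/0.024)·45.25·2.106^(2/3)·√0.01613 = 393.4 m³/s.
Q_A = 106.5 m³/s vs Q_B = 393.4 m³/s, so channel B carries more.

channel B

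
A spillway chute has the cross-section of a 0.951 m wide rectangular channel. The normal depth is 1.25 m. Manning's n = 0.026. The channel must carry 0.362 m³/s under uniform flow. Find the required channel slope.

S = 0.00026

Flow area A = b·y = 0.951 × 1.25 = 1.189 m². Wetted perimeter P = b + 2y = 0.951 + 2×1.25 = 3.451 m.
Hydraulic radius R = A/P = 1.189/3.451 = 0.3445 m.
From Manning's equation, S = [nQ / (1 A R^(2/3))]² = [0.026 × 0.362 / (1 × 1.189 × 0.3445^(2/3))]² = 0.00026.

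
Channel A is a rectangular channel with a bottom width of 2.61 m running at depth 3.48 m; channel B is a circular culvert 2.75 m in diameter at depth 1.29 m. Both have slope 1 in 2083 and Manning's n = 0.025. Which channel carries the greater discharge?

Channel A: Flow area A = b·y = 2.61 × 3.48 = 9.083 m². Wetted perimeter P = b + 2y = 2.61 + 2×3.48 = 9.57 m. Hydraulic radius R = A/P = 9.083/9.57 = 0.9491 m. Q_A = (1/0.025)·9.083·0.9491^(2/3)·√0.0004801 = 7.688 m³/s.
Channel B: For a circular section of diameter D = 2.75 m at depth y = 1.29 m, the central angle is θ = 2 arccos(1 − 2y/D) = 3.018 rad. Then A = (D²/8)(θ − sin θ) = 2.736 m² and P = Dθ/2 = 4.15 m. Hydraulic radius R = A/P = 2.736/4.15 = 0.6594 m. Q_B = (1/0.025)·2.736·0.6594^(2/3)·√0.0004801 = 1.817 m³/s.
Q_A = 7.688 m³/s vs Q_B = 1.817 m³/s, so channel A carries more.

channel A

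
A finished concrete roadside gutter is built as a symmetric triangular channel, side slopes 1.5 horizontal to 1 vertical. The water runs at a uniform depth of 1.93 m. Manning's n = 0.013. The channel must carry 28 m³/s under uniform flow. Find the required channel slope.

For a triangular section with side slope z = 1.5: A = zy² = 1.5×1.93² = 5.587 m²; P = 2y√(1+z²) = 2×1.93×1.803 = 6.959 m.
Hydraulic radius R = A/P = 5.587/6.959 = 0.8029 m.
From Manning's equation, S = [nQ / (1 A R^(2/3))]² = [0.013 × 28 / (1 × 5.587 × 0.8029^(2/3))]² = 0.00569.

S = 0.00569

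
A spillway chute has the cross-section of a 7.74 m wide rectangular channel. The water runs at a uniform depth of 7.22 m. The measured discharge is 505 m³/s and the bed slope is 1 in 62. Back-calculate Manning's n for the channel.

Flow area A = b·y = 7.74 × 7.22 = 55.88 m². Wetted perimeter P = b + 2y = 7.74 + 2×7.22 = 22.18 m.
Hydraulic radius R = A/P = 55.88/22.18 = 2.52 m.
Rearranging Manning's equation: n = (1/Q) A R^(2/3) S^(1/2) = (1/505) × 55.88 × 2.52^(2/3) × √0.01613 = 0.026.

n = 0.026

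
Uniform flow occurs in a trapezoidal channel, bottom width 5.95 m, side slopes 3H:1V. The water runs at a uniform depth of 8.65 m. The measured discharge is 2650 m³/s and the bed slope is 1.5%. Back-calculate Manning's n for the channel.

With bottom width b = 5.95 m and side slope z = 3: A = (b + zy)y = (5.95 + 3×8.65)×8.65 = 275.9 m²; P = b + 2y√(1+z²) = 5.95 + 2×8.65×3.162 = 60.66 m.
Hydraulic radius R = A/P = 275.9/60.66 = 4.549 m.
Rearranging Manning's equation: n = (1/Q) A R^(2/3) S^(1/2) = (1/2650) × 275.9 × 4.549^(2/3) × √0.015 = 0.035.

n = 0.035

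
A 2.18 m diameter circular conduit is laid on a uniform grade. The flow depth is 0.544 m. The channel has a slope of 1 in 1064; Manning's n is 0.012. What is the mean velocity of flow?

V = 1.19 m/s

For a circular section of diameter D = 2.18 m at depth y = 0.544 m, the central angle is θ = 2 arccos(1 − 2y/D) = 2.092 rad. Then A = (D²/8)(θ − sin θ) = 0.7278 m² and P = Dθ/2 = 2.281 m.
Hydraulic radius R = A/P = 0.7278/2.281 = 0.3191 m.
From Manning's equation, V = (1/n) R^(2/3) S^(1/2) = (1/0.012) × 0.3191^(2/3) × 0.0009398^(1/2) = 1.19 m/s.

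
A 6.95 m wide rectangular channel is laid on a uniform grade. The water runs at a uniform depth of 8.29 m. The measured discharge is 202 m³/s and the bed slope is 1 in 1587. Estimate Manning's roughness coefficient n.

n = 0.013

Flow area A = b·y = 6.95 × 8.29 = 57.62 m². Wetted perimeter P = b + 2y = 6.95 + 2×8.29 = 23.53 m.
Hydraulic radius R = A/P = 57.62/23.53 = 2.449 m.
Rearranging Manning's equation: n = (1/Q) A R^(2/3) S^(1/2) = (1/202) × 57.62 × 2.449^(2/3) × √0.0006301 = 0.013.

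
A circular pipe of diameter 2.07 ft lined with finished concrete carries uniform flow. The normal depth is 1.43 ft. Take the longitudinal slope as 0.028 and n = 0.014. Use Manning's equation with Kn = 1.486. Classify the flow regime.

supercritical

For a circular section of diameter D = 2.07 ft at depth y = 1.43 ft, the central angle is θ = 2 arccos(1 − 2y/D) = 3.925 rad. Then A = (D²/8)(θ − sin θ) = 2.48 ft² and P = Dθ/2 = 4.062 ft.
Hydraulic radius R = A/P = 2.48/4.062 = 0.6105 ft.
V = (1.486/n) R^(2/3) √S = (1.486/0.014) × 0.6105^(2/3) × √0.028 = 12.78 ft/s. Hydraulic depth D_h = A/T = 2.48/1.913 = 1.296 ft.
Froude number Fr = V/√(g·D_h) = 12.78/√(32.2×1.296) = 1.98, which is greater than 1, so the flow is supercritical.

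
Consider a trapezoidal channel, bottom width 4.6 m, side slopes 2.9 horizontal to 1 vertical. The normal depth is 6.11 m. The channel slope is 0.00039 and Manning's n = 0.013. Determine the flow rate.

With bottom width b = 4.6 m and side slope z = 2.9: A = (b + zy)y = (4.6 + 2.9×6.11)×6.11 = 136.4 m²; P = b + 2y√(1+z²) = 4.6 + 2×6.11×3.068 = 42.09 m.
Hydraulic radius R = A/P = 136.4/42.09 = 3.24 m.
Manning's equation: Q = (1/n) A R^(2/3) S^(1/2) = (1/0.013) × 136.4 × 3.24^(2/3) × 0.00039^(1/2) = 454 m³/s.

Q = 454 m³/s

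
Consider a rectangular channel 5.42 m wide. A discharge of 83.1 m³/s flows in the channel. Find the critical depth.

For a rectangular channel, critical depth y_c = (q²/g)^(1/3) where q = Q/b = 83.1/5.42 = 15.33 m²/s.
So y_c = (15.33²/9.81)^(1/3) = 2.88 m.

y_c = 2.88 m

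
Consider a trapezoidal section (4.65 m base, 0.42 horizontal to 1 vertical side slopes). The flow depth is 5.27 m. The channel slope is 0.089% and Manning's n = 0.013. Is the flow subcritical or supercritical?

subcritical

With bottom width b = 4.65 m and side slope z = 0.42: A = (b + zy)y = (4.65 + 0.42×5.27)×5.27 = 36.17 m²; P = b + 2y√(1+z²) = 4.65 + 2×5.27×1.085 = 16.08 m.
Hydraulic radius R = A/P = 36.17/16.08 = 2.249 m.
V = (1/n) R^(2/3) √S = (1/0.013) × 2.249^(2/3) × √0.00089 = 3.939 m/s. Hydraulic depth D_h = A/T = 36.17/9.077 = 3.985 m.
Froude number Fr = V/√(g·D_h) = 3.939/√(9.81×3.985) = 0.63, which is less than 1, so the flow is subcritical.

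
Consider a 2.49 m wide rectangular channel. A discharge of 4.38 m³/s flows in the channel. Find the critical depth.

y_c = 0.681 m

For a rectangular channel, critical depth y_c = (q²/g)^(1/3) where q = Q/b = 4.38/2.49 = 1.759 m²/s.
So y_c = (1.759²/9.81)^(1/3) = 0.681 m.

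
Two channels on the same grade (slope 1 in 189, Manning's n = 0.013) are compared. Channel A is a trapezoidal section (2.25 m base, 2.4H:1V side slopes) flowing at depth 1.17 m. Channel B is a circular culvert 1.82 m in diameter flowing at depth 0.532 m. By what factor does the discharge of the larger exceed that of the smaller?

Channel A: With bottom width b = 2.25 m and side slope z = 2.4: A = (b + zy)y = (2.25 + 2.4×1.17)×1.17 = 5.918 m²; P = b + 2y√(1+z²) = 2.25 + 2×1.17×2.6 = 8.334 m. Hydraulic radius R = A/P = 5.918/8.334 = 0.7101 m. Q_A = (1/0.013)·5.918·0.7101^(2/3)·√0.005291 = 26.36 m³/s.
Channel B: For a circular section of diameter D = 1.82 m at depth y = 0.532 m, the central angle is θ = 2 arccos(1 − 2y/D) = 2.285 rad. Then A = (D²/8)(θ − sin θ) = 0.6331 m² and P = Dθ/2 = 2.079 m. Hydraulic radius R = A/P = 0.6331/2.079 = 0.3045 m. Q_B = (1/0.013)·0.6331·0.3045^(2/3)·√0.005291 = 1.603 m³/s.
The larger discharge is 26.36 m³/s and the smaller is 1.603 m³/s; the ratio is 16.4.

16.4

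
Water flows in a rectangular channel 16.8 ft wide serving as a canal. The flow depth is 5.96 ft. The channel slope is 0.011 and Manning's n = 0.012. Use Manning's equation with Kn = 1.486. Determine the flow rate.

Flow area A = b·y = 16.8 × 5.96 = 100.1 ft². Wetted perimeter P = b + 2y = 16.8 + 2×5.96 = 28.72 ft.
Hydraulic radius R = A/P = 100.1/28.72 = 3.486 ft.
Manning's equation: Q = (1.486/n) A R^(2/3) S^(1/2) = (1.486/0.012) × 100.1 × 3.486^(2/3) × 0.011^(1/2) = 2990 ft³/s.

Q = 2990 ft³/s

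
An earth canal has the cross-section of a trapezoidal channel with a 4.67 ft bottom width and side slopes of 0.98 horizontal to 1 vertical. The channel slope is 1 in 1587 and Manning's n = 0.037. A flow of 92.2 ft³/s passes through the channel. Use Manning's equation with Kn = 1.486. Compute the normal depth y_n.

Manning's equation rearranged: A R^(2/3) = nQ / (1.486·√S) = 0.037 × 92.2 / (1.486 × √0.0006301) = 91.45.
At y = 4.45 ft: A R^(2/3) = 70.95 — too small.
At y = 5.51 ft: A R^(2/3) = 109.2 — too large.
At y = 5.05 ft: A R^(2/3) = 91.43 — ≈ 91.45.

y_n = 5.05 ft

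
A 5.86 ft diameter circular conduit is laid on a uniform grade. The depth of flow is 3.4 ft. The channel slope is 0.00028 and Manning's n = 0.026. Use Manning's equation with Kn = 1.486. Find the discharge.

Q = 21.2 ft³/s

For a circular section of diameter D = 5.86 ft at depth y = 3.4 ft, the central angle is θ = 2 arccos(1 − 2y/D) = 3.464 rad. Then A = (D²/8)(θ − sin θ) = 16.23 ft² and P = Dθ/2 = 10.15 ft.
Hydraulic radius R = A/P = 16.23/10.15 = 1.599 ft.
Manning's equation: Q = (1.486/n) A R^(2/3) S^(1/2) = (1.486/0.026) × 16.23 × 1.599^(2/3) × 0.00028^(1/2) = 21.2 ft³/s.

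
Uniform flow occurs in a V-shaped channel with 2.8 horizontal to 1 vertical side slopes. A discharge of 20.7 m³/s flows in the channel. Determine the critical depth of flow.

y_c = 1.62 m

At critical depth, Q² T / (g A³) = 1, i.e. A³/T = Q²/g = 20.7²/9.81 = 43.68.
Trying y = 1.88 m: A³/T = 92.06 — over.
Trying y = 1.62 m: A³/T = 43.74 — matches.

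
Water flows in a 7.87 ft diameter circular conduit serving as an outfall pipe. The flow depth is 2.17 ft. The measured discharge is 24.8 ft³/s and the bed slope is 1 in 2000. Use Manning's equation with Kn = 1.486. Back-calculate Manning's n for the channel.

n = 0.017

For a circular section of diameter D = 7.87 ft at depth y = 2.17 ft, the central angle is θ = 2 arccos(1 − 2y/D) = 2.211 rad. Then A = (D²/8)(θ − sin θ) = 10.91 ft² and P = Dθ/2 = 8.702 ft.
Hydraulic radius R = A/P = 10.91/8.702 = 1.254 ft.
Rearranging Manning's equation: n = (1.486/Q) A R^(2/3) S^(1/2) = (1.486/24.8) × 10.91 × 1.254^(2/3) × √0.0005 = 0.017.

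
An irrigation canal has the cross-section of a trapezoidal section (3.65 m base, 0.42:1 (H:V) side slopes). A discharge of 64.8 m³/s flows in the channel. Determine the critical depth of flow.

y_c = 2.83 m

At critical depth, Q² T / (g A³) = 1, i.e. A³/T = Q²/g = 64.8²/9.81 = 428.
Try y = 2.07 m: A³/T = 151.9 — short.
Try y = 2.83 m: A³/T = 426 — ≈ 428.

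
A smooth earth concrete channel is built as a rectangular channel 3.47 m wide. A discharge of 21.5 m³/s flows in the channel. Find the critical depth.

For a rectangular channel, critical depth y_c = (q²/g)^(1/3) where q = Q/b = 21.5/3.47 = 6.196 m²/s.
So y_c = (6.196²/9.81)^(1/3) = 1.58 m.

y_c = 1.58 m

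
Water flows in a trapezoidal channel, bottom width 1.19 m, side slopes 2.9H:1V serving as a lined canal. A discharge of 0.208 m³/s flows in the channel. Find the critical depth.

y_c = 0.131 m

At critical depth, Q² T / (g A³) = 1, i.e. A³/T = Q²/g = 0.208²/9.81 = 0.00441.
Trying y = 0.148 m: A³/T = 0.006718 — over.
Trying y = 0.131 m: A³/T = 0.004461 — ≈ 0.00441.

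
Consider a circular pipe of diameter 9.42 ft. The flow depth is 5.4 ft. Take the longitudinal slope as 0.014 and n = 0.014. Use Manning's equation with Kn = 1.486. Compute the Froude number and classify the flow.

supercritical

For a circular section of diameter D = 9.42 ft at depth y = 5.4 ft, the central angle is θ = 2 arccos(1 − 2y/D) = 3.436 rad. Then A = (D²/8)(θ − sin θ) = 41.32 ft² and P = Dθ/2 = 16.18 ft.
Hydraulic radius R = A/P = 41.32/16.18 = 2.554 ft.
V = (1.486/n) R^(2/3) √S = (1.486/0.014) × 2.554^(2/3) × √0.014 = 23.46 ft/s. Hydraulic depth D_h = A/T = 41.32/9.318 = 4.435 ft.
Froude number Fr = V/√(g·D_h) = 23.46/√(32.2×4.435) = 1.96, which is greater than 1, so the flow is supercritical.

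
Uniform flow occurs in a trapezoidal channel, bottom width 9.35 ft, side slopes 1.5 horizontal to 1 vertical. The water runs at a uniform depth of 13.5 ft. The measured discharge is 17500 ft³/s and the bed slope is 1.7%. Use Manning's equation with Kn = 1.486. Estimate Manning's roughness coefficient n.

n = 0.016

With bottom width b = 9.35 ft and side slope z = 1.5: A = (b + zy)y = (9.35 + 1.5×13.5)×13.5 = 399.6 ft²; P = b + 2y√(1+z²) = 9.35 + 2×13.5×1.803 = 58.02 ft.
Hydraulic radius R = A/P = 399.6/58.02 = 6.887 ft.
Rearranging Manning's equation: n = (1.486/Q) A R^(2/3) S^(1/2) = (1.486/17500) × 399.6 × 6.887^(2/3) × √0.017 = 0.016.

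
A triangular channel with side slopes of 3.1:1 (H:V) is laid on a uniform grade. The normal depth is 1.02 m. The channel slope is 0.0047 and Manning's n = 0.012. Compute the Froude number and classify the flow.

supercritical

For a triangular section with side slope z = 3.1: A = zy² = 3.1×1.02² = 3.225 m²; P = 2y√(1+z²) = 2×1.02×3.257 = 6.645 m.
Hydraulic radius R = A/P = 3.225/6.645 = 0.4854 m.
V = (1/n) R^(2/3) √S = (1/0.012) × 0.4854^(2/3) × √0.0047 = 3.528 m/s. Hydraulic depth D_h = A/T = 3.225/6.324 = 0.51 m.
Froude number Fr = V/√(g·D_h) = 3.528/√(9.81×0.51) = 1.58, which is greater than 1, so the flow is supercritical.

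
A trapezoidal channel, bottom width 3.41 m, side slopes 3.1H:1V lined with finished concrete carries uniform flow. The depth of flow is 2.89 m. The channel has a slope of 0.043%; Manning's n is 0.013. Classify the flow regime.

subcritical

With bottom width b = 3.41 m and side slope z = 3.1: A = (b + zy)y = (3.41 + 3.1×2.89)×2.89 = 35.75 m²; P = b + 2y√(1+z²) = 3.41 + 2×2.89×3.257 = 22.24 m.
Hydraulic radius R = A/P = 35.75/22.24 = 1.608 m.
V = (1/n) R^(2/3) √S = (1/0.013) × 1.608^(2/3) × √0.00043 = 2.189 m/s. Hydraulic depth D_h = A/T = 35.75/21.33 = 1.676 m.
Froude number Fr = V/√(g·D_h) = 2.189/√(9.81×1.676) = 0.54, which is less than 1, so the flow is subcritical.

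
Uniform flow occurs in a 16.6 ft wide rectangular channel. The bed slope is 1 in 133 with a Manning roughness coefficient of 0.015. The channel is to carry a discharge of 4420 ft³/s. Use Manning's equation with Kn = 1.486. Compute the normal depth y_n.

Manning's equation rearranged: A R^(2/3) = nQ / (1.486·√S) = 0.015 × 4420 / (1.486 × √0.007519) = 514.5.
Try y = 7.74 ft: A R^(2/3) = 324 — too small.
Try y = 13 ft: A R^(2/3) = 636.5 — too large.
Try y = 11 ft: A R^(2/3) = 514.6 — matches.

y_n = 11 ft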